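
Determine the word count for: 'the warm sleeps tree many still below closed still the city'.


Counting words by splitting on spaces:
  Word 1: 'the'
  Word 2: 'warm'
  Word 3: 'sleeps'
  Word 4: 'tree'
  Word 5: 'many'
  Word 6: 'still'
  Word 7: 'below'
  Word 8: 'closed'
  Word 9: 'still'
  Word 10: 'the'
  Word 11: 'city'
Total words: 11

11


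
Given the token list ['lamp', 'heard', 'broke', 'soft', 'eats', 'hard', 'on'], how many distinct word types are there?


Listing all tokens and tracking unique types:
  Token 1: 'lamp' -> NEW (unique so far: 1)
  Token 2: 'heard' -> NEW (unique so far: 2)
  Token 3: 'broke' -> NEW (unique so far: 3)
  Token 4: 'soft' -> NEW (unique so far: 4)
  Token 5: 'eats' -> NEW (unique so far: 5)
  Token 6: 'hard' -> NEW (unique so far: 6)
  Token 7: 'on' -> NEW (unique so far: 7)
Unique types: ('broke', 'eats', 'hard', 'heard', 'lamp', 'on', 'soft')
Vocabulary size: 7

7


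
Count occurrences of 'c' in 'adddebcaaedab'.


Scanning 'adddebcaaedab' for 'c':
  Position 6: 'c' -> MATCH (count: 1)
Total occurrences of 'c': 1

1


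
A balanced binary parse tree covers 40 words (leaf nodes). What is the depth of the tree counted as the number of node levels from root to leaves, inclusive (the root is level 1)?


In a balanced binary tree with n leaves the deepest leaf is ceil(log2(n)) edges below the root,
so counting node levels inclusive of root and leaves gives ceil(log2(n)) + 1 levels.
log2(40) = 5.3219
ceil(5.3219) = 6
levels = 6 + 1 = 7

7


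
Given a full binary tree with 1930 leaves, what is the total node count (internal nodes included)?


Leaf nodes (terminals): 1930
Internal nodes = n - 1 = 1930 - 1 = 1929
Total = leaves + internal = 1930 + 1929 = 3859

3859


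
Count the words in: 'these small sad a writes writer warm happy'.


Counting words by splitting on spaces:
  Word 1: 'these'
  Word 2: 'small'
  Word 3: 'sad'
  Word 4: 'a'
  Word 5: 'writes'
  Word 6: 'writer'
  Word 7: 'warm'
  Word 8: 'happy'
Total words: 8

8


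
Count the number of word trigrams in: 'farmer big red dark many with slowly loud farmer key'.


Word trigrams from [10] words:
  Trigram 1: (farmer big red)
  Trigram 2: (big red dark)
  Trigram 3: (red dark many)
  Trigram 4: (dark many with)
  Trigram 5: (many with slowly)
  Trigram 6: (with slowly loud)
  Trigram 7: (slowly loud farmer)
  Trigram 8: (loud farmer key)
Total word trigrams: 10 - 2 = 8

8


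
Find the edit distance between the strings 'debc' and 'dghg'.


Building DP table for s1='debc' (len 4) and s2='dghg' (len 4):
       d  g  h  g
    0  1  2  3  4
  d 1  0  1  2  3
  e 2  1  1  2  3
  b 3  2  2  2  3
  c 4  3  3  3  3
Edit distance = dp[4][4] = 3

3


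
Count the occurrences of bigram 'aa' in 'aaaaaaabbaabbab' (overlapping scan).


Scanning 'aaaaaaabbaabbab' for bigram 'aa':
  Position 0: 'aa' -> MATCH
  Position 1: 'aa' -> MATCH
  Position 2: 'aa' -> MATCH
  Position 3: 'aa' -> MATCH
  Position 4: 'aa' -> MATCH
  Position 5: 'aa' -> MATCH
  Position 6: 'ab' -> no
  Position 7: 'bb' -> no
  Position 8: 'ba' -> no
  Position 9: 'aa' -> MATCH
  Position 10: 'ab' -> no
  Position 11: 'bb' -> no
  Position 12: 'ba' -> no
  Position 13: 'ab' -> no
Total matches: 7

7


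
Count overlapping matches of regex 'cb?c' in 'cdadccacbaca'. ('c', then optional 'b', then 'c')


Pattern: cb?c means 'c', then optional 'b', then 'c'.
Scanning 'cdadccacbaca' position-by-position:
  Pos 0: window 'cda' -> no
  Pos 1: window 'dad' -> no
  Pos 2: window 'adc' -> no
  Pos 3: window 'dcc' -> no
  Pos 4: window 'cca' -> MATCH
  Pos 5: window 'cac' -> no
  Pos 6: window 'acb' -> no
  Pos 7: window 'cba' -> no
  Pos 8: window 'bac' -> no
  Pos 9: window 'aca' -> no
  Pos 10: window 'ca' -> no
  Pos 11: window 'a' -> no
Total matches: 1

1


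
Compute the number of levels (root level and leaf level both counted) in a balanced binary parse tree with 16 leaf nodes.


In a balanced binary tree with n leaves the deepest leaf is ceil(log2(n)) edges below the root,
so counting node levels inclusive of root and leaves gives ceil(log2(n)) + 1 levels.
log2(16) = 4.0000
ceil(4.0000) = 4
levels = 4 + 1 = 5

5


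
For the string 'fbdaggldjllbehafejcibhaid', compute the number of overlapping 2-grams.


String 'fbdaggldjllbehafejcibhaid' has length L = 25.
Number of overlapping n-grams = L - n + 1
Substituting: 25 - 2 + 1 = 24

24


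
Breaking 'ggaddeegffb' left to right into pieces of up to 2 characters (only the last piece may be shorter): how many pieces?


'ggaddeegffb' has 11 characters.
Chunking with max size 2:
  Chunk 1: 'gg' (positions 0-1)
  Chunk 2: 'ad' (positions 2-3)
  Chunk 3: 'de' (positions 4-5)
  Chunk 4: 'eg' (positions 6-7)
  Chunk 5: 'ff' (positions 8-9)
  Chunk 6: 'b' (positions 10-10)
Total chunks: ceil(11 / 2) = 6

6


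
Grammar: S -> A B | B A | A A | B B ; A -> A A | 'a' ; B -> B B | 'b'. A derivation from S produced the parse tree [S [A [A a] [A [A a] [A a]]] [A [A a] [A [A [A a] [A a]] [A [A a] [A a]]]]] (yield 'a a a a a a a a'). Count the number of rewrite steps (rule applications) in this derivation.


Every bracketed nonterminal node [X ...] in the tree is produced by exactly one rule application.
Reading the tree off as a leftmost derivation:
  Step 1: S  =>  A A   (applied S -> A A)
  Step 2: A A  =>  A A A   (applied A -> A A)
  Step 3: A A A  =>  a A A   (applied A -> a)
  Step 4: a A A  =>  a A A A   (applied A -> A A)
  Step 5: a A A A  =>  a a A A   (applied A -> a)
  Step 6: a a A A  =>  a a a A   (applied A -> a)
  Step 7: a a a A  =>  a a a A A   (applied A -> A A)
  Step 8: a a a A A  =>  a a a a A   (applied A -> a)
  Step 9: a a a a A  =>  a a a a A A   (applied A -> A A)
  Step 10: a a a a A A  =>  a a a a A A A   (applied A -> A A)
  Step 11: a a a a A A A  =>  a a a a a A A   (applied A -> a)
  Step 12: a a a a a A A  =>  a a a a a a A   (applied A -> a)
  Step 13: a a a a a a A  =>  a a a a a a A A   (applied A -> A A)
  Step 14: a a a a a a A A  =>  a a a a a a a A   (applied A -> a)
  Step 15: a a a a a a a A  =>  a a a a a a a a   (applied A -> a)
Final yield: a a a a a a a a
Total rewrite steps: 15

15


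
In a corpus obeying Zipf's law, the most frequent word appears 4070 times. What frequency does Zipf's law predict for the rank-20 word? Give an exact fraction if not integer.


Zipf's law: freq(rank) = f1 / rank
f1 = 4070, rank = 20
freq = 4070 / 20
GCD(4070, 20) = 10
Simplified: 407/2

407/2


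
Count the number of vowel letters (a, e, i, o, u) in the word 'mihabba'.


Scanning each character of 'mihabba':
  Position 1: 'm' -> consonant (running count: 0)
  Position 2: 'i' -> vowel (running count: 1)
  Position 3: 'h' -> consonant (running count: 1)
  Position 4: 'a' -> vowel (running count: 2)
  Position 5: 'b' -> consonant (running count: 2)
  Position 6: 'b' -> consonant (running count: 2)
  Position 7: 'a' -> vowel (running count: 3)
Total vowels: 3

3


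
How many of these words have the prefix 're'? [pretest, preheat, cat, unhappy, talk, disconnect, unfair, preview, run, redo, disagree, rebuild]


Checking each word for prefix 're':
  'pretest' -> no (count: 0)
  'preheat' -> no (count: 0)
  'cat' -> no (count: 0)
  'unhappy' -> no (count: 0)
  'talk' -> no (count: 0)
  'disconnect' -> no (count: 0)
  'unfair' -> no (count: 0)
  'preview' -> no (count: 0)
  'run' -> no (count: 0)
  'redo' -> YES, starts with 're' (count: 1)
  'disagree' -> no (count: 1)
  'rebuild' -> YES, starts with 're' (count: 2)
Total with prefix 're': 2

2


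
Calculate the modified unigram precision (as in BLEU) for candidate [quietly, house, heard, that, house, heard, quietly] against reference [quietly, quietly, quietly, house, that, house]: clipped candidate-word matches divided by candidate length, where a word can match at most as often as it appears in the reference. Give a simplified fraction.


Reference word counts: {'house': 2, 'quietly': 3, 'that': 1}
Checking each candidate word (with clipping):
  'quietly' -> in reference (ref count 3, used 1/3) -> match (matches: 1)
  'house' -> in reference (ref count 2, used 1/2) -> match (matches: 2)
  'heard' -> not in reference -> no match (matches: 2)
  'that' -> in reference (ref count 1, used 1/1) -> match (matches: 3)
  'house' -> in reference (ref count 2, used 2/2) -> match (matches: 4)
  'heard' -> not in reference -> no match (matches: 4)
  'quietly' -> in reference (ref count 3, used 2/3) -> match (matches: 5)
Clipped matches: 5, Candidate length: 7
Precision = 5/7

5/7


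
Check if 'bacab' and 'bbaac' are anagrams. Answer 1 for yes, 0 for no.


Sort characters of 'bacab': 'aabbc'
Sort characters of 'bbaac': 'aabbc'
Sorted forms match -> they ARE anagrams
Result: 1

1


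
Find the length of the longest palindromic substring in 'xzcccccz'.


Scanning 'xzcccccz' for palindromic substrings.
Substring at positions 1-7: 'zcccccz'.
Check: reverse('zcccccz') = 'zcccccz' -> palindrome confirmed.
Neighbouring characters ('x' / '-') break symmetry, so it cannot extend further.
No longer palindromic substring exists; longest length = 7

7


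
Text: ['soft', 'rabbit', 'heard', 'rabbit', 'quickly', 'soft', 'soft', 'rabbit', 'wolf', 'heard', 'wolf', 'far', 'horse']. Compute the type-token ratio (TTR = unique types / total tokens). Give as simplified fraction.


Tokens: 13
Unique types: ('far', 'heard', 'horse', 'quickly', 'rabbit', 'soft', 'wolf') = 7
TTR = 7/13
Already in lowest terms.

7/13


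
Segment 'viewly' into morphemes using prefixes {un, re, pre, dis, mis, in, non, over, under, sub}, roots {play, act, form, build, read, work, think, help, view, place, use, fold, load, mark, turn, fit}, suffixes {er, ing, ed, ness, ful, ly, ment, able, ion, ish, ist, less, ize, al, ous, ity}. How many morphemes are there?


Segmenting 'viewly' against the inventory:
  'view' -> root (morpheme 1)
  'ly' -> suffix (morpheme 2)
Total morphemes: 2

2


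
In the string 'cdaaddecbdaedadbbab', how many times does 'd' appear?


Scanning 'cdaaddecbdaedadbbab' for 'd':
  Position 1: 'd' -> MATCH (count: 1)
  Position 4: 'd' -> MATCH (count: 2)
  Position 5: 'd' -> MATCH (count: 3)
  Position 9: 'd' -> MATCH (count: 4)
  Position 12: 'd' -> MATCH (count: 5)
  Position 14: 'd' -> MATCH (count: 6)
Total occurrences of 'd': 6

6


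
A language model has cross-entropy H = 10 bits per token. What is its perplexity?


Perplexity formula: PP = 2^H
H = 10
PP = 2^10
PP = 2^10 = 1024

1024


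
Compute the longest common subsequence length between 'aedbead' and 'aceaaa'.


DP table for LCS of 'aedbead' and 'aceaaa':
       a  c  e  a  a  a
    0  0  0  0  0  0  0
  a 0  1  1  1  1  1  1
  e 0  1  1  2  2  2  2
  d 0  1  1  2  2  2  2
  b 0  1  1  2  2  2  2
  e 0  1  1  2  2  2  2
  a 0  1  1  2  3  3  3
  d 0  1  1  2  3  3  3
LCS: 'aea'
LCS length = 3

3


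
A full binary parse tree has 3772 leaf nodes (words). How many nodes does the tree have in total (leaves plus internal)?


Leaf nodes (terminals): 3772
Internal nodes = n - 1 = 3772 - 1 = 3771
Total = leaves + internal = 3772 + 3771 = 7543

7543


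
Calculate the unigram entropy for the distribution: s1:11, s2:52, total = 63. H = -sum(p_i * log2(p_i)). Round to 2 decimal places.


Computing entropy H = -sum(p_i * log2(p_i)):
  s1: p = 11/63 = 0.1746, -p*log2(p) = 0.4396
  s2: p = 52/63 = 0.8254, -p*log2(p) = 0.2285
H = sum of terms = 0.6681
Rounded to 2 decimals: 0.67

0.67


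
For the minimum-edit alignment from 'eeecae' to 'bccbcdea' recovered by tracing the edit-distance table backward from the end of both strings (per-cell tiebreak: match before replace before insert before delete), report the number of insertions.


Edit distance = 6. Backtracking from cell (6, 8) with preference match > replace > insert > delete,
then listing the resulting alignment 'eeecae' -> 'bccbcdea' left to right:
  Step 1: insert 'b' [insertion #1]
  Step 2: replace e->c
  Step 3: replace e->c
  Step 4: replace e->b
  Step 5: keep 'c'
  Step 6: replace a->d
  Step 7: keep 'e'
  Step 8: insert 'a' [insertion #2]
Total insertions: 2

2


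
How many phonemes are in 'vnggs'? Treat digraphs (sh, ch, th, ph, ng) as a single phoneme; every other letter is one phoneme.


Parsing 'vnggs' greedily, digraphs first:
  'v' -> consonant phoneme (phonemes so far: 1)
  'ng' -> digraph (1 consonant phoneme) (phonemes so far: 2)
  'g' -> consonant phoneme (phonemes so far: 3)
  's' -> consonant phoneme (phonemes so far: 4)
Total phonemes: 4

4


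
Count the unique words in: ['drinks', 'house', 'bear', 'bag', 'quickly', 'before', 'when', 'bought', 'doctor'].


Listing all tokens and tracking unique types:
  Token 1: 'drinks' -> NEW (unique so far: 1)
  Token 2: 'house' -> NEW (unique so far: 2)
  Token 3: 'bear' -> NEW (unique so far: 3)
  Token 4: 'bag' -> NEW (unique so far: 4)
  Token 5: 'quickly' -> NEW (unique so far: 5)
  Token 6: 'before' -> NEW (unique so far: 6)
  Token 7: 'when' -> NEW (unique so far: 7)
  Token 8: 'bought' -> NEW (unique so far: 8)
  Token 9: 'doctor' -> NEW (unique so far: 9)
Unique types: ('bag', 'bear', 'before', 'bought', 'doctor', 'drinks', 'house', 'quickly', 'when')
Vocabulary size: 9

9


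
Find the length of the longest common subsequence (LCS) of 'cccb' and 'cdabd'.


DP table for LCS of 'cccb' and 'cdabd':
       c  d  a  b  d
    0  0  0  0  0  0
  c 0  1  1  1  1  1
  c 0  1  1  1  1  1
  c 0  1  1  1  1  1
  b 0  1  1  1  2  2
LCS: 'cb'
LCS length = 2

2


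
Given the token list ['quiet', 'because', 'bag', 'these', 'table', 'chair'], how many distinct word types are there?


Listing all tokens and tracking unique types:
  Token 1: 'quiet' -> NEW (unique so far: 1)
  Token 2: 'because' -> NEW (unique so far: 2)
  Token 3: 'bag' -> NEW (unique so far: 3)
  Token 4: 'these' -> NEW (unique so far: 4)
  Token 5: 'table' -> NEW (unique so far: 5)
  Token 6: 'chair' -> NEW (unique so far: 6)
Unique types: ('bag', 'because', 'chair', 'quiet', 'table', 'these')
Vocabulary size: 6

6


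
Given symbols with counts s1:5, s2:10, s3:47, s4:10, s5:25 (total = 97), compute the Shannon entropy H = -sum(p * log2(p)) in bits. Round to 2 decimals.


Computing entropy H = -sum(p_i * log2(p_i)):
  s1: p = 5/97 = 0.0515, -p*log2(p) = 0.2205
  s2: p = 10/97 = 0.1031, -p*log2(p) = 0.3379
  s3: p = 47/97 = 0.4845, -p*log2(p) = 0.5065
  s4: p = 10/97 = 0.1031, -p*log2(p) = 0.3379
  s5: p = 25/97 = 0.2577, -p*log2(p) = 0.5041
H = sum of terms = 1.9069
Rounded to 2 decimals: 1.91

1.91


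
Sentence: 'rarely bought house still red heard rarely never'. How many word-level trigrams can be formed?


Word trigrams from [8] words:
  Trigram 1: (rarely bought house)
  Trigram 2: (bought house still)
  Trigram 3: (house still red)
  Trigram 4: (still red heard)
  Trigram 5: (red heard rarely)
  Trigram 6: (heard rarely never)
Total word trigrams: 8 - 2 = 6

6


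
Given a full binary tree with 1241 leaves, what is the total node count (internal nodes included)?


Leaf nodes (terminals): 1241
Internal nodes = n - 1 = 1241 - 1 = 1240
Total = leaves + internal = 1241 + 1240 = 2481

2481


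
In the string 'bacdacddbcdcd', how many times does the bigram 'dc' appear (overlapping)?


Scanning 'bacdacddbcdcd' for bigram 'dc':
  Position 0: 'ba' -> no
  Position 1: 'ac' -> no
  Position 2: 'cd' -> no
  Position 3: 'da' -> no
  Position 4: 'ac' -> no
  Position 5: 'cd' -> no
  Position 6: 'dd' -> no
  Position 7: 'db' -> no
  Position 8: 'bc' -> no
  Position 9: 'cd' -> no
  Position 10: 'dc' -> MATCH
  Position 11: 'cd' -> no
Total matches: 1

1


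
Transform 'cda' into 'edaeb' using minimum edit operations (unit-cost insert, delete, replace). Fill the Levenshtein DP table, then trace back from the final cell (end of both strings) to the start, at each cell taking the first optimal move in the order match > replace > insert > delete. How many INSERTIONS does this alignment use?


Edit distance = 3. Backtracking from cell (3, 5) with preference match > replace > insert > delete,
then listing the resulting alignment 'cda' -> 'edaeb' left to right:
  Step 1: replace c->e
  Step 2: keep 'd'
  Step 3: keep 'a'
  Step 4: insert 'e' [insertion #1]
  Step 5: insert 'b' [insertion #2]
Total insertions: 2

2


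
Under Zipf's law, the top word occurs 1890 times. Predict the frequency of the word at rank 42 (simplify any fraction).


Zipf's law: freq(rank) = f1 / rank
f1 = 1890, rank = 42
freq = 1890 / 42
= 45

45


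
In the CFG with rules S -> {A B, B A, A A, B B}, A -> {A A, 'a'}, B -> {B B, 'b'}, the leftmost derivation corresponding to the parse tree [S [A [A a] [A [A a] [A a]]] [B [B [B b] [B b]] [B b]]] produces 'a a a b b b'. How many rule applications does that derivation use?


Every bracketed nonterminal node [X ...] in the tree is produced by exactly one rule application.
Reading the tree off as a leftmost derivation:
  Step 1: S  =>  A B   (applied S -> A B)
  Step 2: A B  =>  A A B   (applied A -> A A)
  Step 3: A A B  =>  a A B   (applied A -> a)
  Step 4: a A B  =>  a A A B   (applied A -> A A)
  Step 5: a A A B  =>  a a A B   (applied A -> a)
  Step 6: a a A B  =>  a a a B   (applied A -> a)
  Step 7: a a a B  =>  a a a B B   (applied B -> B B)
  Step 8: a a a B B  =>  a a a B B B   (applied B -> B B)
  Step 9: a a a B B B  =>  a a a b B B   (applied B -> b)
  Step 10: a a a b B B  =>  a a a b b B   (applied B -> b)
  Step 11: a a a b b B  =>  a a a b b b   (applied B -> b)
Final yield: a a a b b b
Total rewrite steps: 11

11


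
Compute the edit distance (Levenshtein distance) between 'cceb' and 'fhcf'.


Building DP table for s1='cceb' (len 4) and s2='fhcf' (len 4):
       f  h  c  f
    0  1  2  3  4
  c 1  1  2  2  3
  c 2  2  2  2  3
  e 3  3  3  3  3
  b 4  4  4  4  4
Edit distance = dp[4][4] = 4

4


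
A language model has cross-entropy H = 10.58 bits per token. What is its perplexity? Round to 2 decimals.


Perplexity formula: PP = 2^H
H = 10.58
PP = 2^10.58
Decompose: 2^10.58 = 2^10 * 2^0.58
2^10 = 1024, 2^0.58 ~ 1.4948492
PP ~ 1024 * 1.4948492 = 1530.7255808
Rounded to 2 decimals: 1530.73

1530.73


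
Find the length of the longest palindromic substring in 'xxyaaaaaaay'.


Scanning 'xxyaaaaaaay' for palindromic substrings.
Substring at positions 2-10: 'yaaaaaaay'.
Check: reverse('yaaaaaaay') = 'yaaaaaaay' -> palindrome confirmed.
Neighbouring characters ('x' / '-') break symmetry, so it cannot extend further.
No longer palindromic substring exists; longest length = 9

9


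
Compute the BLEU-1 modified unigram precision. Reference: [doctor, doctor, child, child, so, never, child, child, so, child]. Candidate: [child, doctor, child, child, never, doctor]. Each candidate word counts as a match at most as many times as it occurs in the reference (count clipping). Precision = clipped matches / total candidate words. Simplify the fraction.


Reference word counts: {'child': 5, 'doctor': 2, 'never': 1, 'so': 2}
Checking each candidate word (with clipping):
  'child' -> in reference (ref count 5, used 1/5) -> match (matches: 1)
  'doctor' -> in reference (ref count 2, used 1/2) -> match (matches: 2)
  'child' -> in reference (ref count 5, used 2/5) -> match (matches: 3)
  'child' -> in reference (ref count 5, used 3/5) -> match (matches: 4)
  'never' -> in reference (ref count 1, used 1/1) -> match (matches: 5)
  'doctor' -> in reference (ref count 2, used 2/2) -> match (matches: 6)
Clipped matches: 6, Candidate length: 6
Precision = 6/6 = 1

1


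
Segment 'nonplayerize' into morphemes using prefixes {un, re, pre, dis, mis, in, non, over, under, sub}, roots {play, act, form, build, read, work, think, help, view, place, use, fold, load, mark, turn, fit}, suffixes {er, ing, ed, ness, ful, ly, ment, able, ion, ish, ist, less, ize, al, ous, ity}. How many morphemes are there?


Segmenting 'nonplayerize' against the inventory:
  'non' -> prefix (morpheme 1)
  'play' -> root (morpheme 2)
  'er' -> suffix (morpheme 3)
  'ize' -> suffix (morpheme 4)
Total morphemes: 4

4


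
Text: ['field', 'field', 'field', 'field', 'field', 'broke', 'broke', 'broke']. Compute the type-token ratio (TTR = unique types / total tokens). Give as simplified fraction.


Tokens: 8
Unique types: ('broke', 'field') = 2
TTR = 2/8
Simplify: divide both by 2 -> 1/4
TTR = 1/4

1/4


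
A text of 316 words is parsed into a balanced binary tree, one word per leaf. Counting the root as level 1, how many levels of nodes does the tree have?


In a balanced binary tree with n leaves the deepest leaf is ceil(log2(n)) edges below the root,
so counting node levels inclusive of root and leaves gives ceil(log2(n)) + 1 levels.
log2(316) = 8.3038
ceil(8.3038) = 9
levels = 9 + 1 = 10

10


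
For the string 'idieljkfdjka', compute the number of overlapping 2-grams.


String 'idieljkfdjka' has length L = 12.
Number of overlapping n-grams = L - n + 1
Substituting: 12 - 2 + 1 = 11

11


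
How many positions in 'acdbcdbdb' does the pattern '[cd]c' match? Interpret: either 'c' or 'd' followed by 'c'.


Pattern: [cd]c means either 'c' or 'd' followed by 'c'.
Scanning 'acdbcdbdb' position-by-position:
  Pos 0: window 'ac' -> no
  Pos 1: window 'cd' -> no
  Pos 2: window 'db' -> no
  Pos 3: window 'bc' -> no
  Pos 4: window 'cd' -> no
  Pos 5: window 'db' -> no
  Pos 6: window 'bd' -> no
  Pos 7: window 'db' -> no
  Pos 8: window 'b' -> no
Total matches: 0

0


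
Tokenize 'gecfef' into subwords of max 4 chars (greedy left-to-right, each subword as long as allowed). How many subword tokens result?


'gecfef' has 6 characters.
Chunking with max size 4:
  Chunk 1: 'gecf' (positions 0-3)
  Chunk 2: 'ef' (positions 4-5)
Total chunks: ceil(6 / 4) = 2

2


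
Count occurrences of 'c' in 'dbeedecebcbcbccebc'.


Scanning 'dbeedecebcbcbccebc' for 'c':
  Position 6: 'c' -> MATCH (count: 1)
  Position 9: 'c' -> MATCH (count: 2)
  Position 11: 'c' -> MATCH (count: 3)
  Position 13: 'c' -> MATCH (count: 4)
  Position 14: 'c' -> MATCH (count: 5)
  Position 17: 'c' -> MATCH (count: 6)
Total occurrences of 'c': 6

6


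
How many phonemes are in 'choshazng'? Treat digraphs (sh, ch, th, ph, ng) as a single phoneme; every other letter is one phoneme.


Parsing 'choshazng' greedily, digraphs first:
  'ch' -> digraph (1 consonant phoneme) (phonemes so far: 1)
  'o' -> vowel phoneme (phonemes so far: 2)
  'sh' -> digraph (1 consonant phoneme) (phonemes so far: 3)
  'a' -> vowel phoneme (phonemes so far: 4)
  'z' -> consonant phoneme (phonemes so far: 5)
  'ng' -> digraph (1 consonant phoneme) (phonemes so far: 6)
Total phonemes: 6

6


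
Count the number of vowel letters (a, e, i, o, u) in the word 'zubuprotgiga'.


Scanning each character of 'zubuprotgiga':
  Position 1: 'z' -> consonant (running count: 0)
  Position 2: 'u' -> vowel (running count: 1)
  Position 3: 'b' -> consonant (running count: 1)
  Position 4: 'u' -> vowel (running count: 2)
  Position 5: 'p' -> consonant (running count: 2)
  Position 6: 'r' -> consonant (running count: 2)
  Position 7: 'o' -> vowel (running count: 3)
  Position 8: 't' -> consonant (running count: 3)
  Position 9: 'g' -> consonant (running count: 3)
  Position 10: 'i' -> vowel (running count: 4)
  Position 11: 'g' -> consonant (running count: 4)
  Position 12: 'a' -> vowel (running count: 5)
Total vowels: 5

5


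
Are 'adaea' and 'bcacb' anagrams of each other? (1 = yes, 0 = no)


Sort characters of 'adaea': 'aaade'
Sort characters of 'bcacb': 'abbcc'
Sorted forms differ -> they are NOT anagrams
Result: 0

0


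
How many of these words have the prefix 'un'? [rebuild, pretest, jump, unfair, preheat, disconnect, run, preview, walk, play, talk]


Checking each word for prefix 'un':
  'rebuild' -> no (count: 0)
  'pretest' -> no (count: 0)
  'jump' -> no (count: 0)
  'unfair' -> YES, starts with 'un' (count: 1)
  'preheat' -> no (count: 1)
  'disconnect' -> no (count: 1)
  'run' -> no (count: 1)
  'preview' -> no (count: 1)
  'walk' -> no (count: 1)
  'play' -> no (count: 1)
  'talk' -> no (count: 1)
Total with prefix 'un': 1

1


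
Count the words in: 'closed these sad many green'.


Counting words by splitting on spaces:
  Word 1: 'closed'
  Word 2: 'these'
  Word 3: 'sad'
  Word 4: 'many'
  Word 5: 'green'
Total words: 5

5


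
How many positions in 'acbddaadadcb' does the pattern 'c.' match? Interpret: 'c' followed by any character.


Pattern: c. means 'c' followed by any character.
Scanning 'acbddaadadcb' position-by-position:
  Pos 0: window 'ac' -> no
  Pos 1: window 'cb' -> MATCH
  Pos 2: window 'bd' -> no
  Pos 3: window 'dd' -> no
  Pos 4: window 'da' -> no
  Pos 5: window 'aa' -> no
  Pos 6: window 'ad' -> no
  Pos 7: window 'da' -> no
  Pos 8: window 'ad' -> no
  Pos 9: window 'dc' -> no
  Pos 10: window 'cb' -> MATCH
  Pos 11: window 'b' -> no
Total matches: 2

2


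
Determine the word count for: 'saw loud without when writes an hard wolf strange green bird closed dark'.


Counting words by splitting on spaces:
  Word 1: 'saw'
  Word 2: 'loud'
  Word 3: 'without'
  Word 4: 'when'
  Word 5: 'writes'
  Word 6: 'an'
  Word 7: 'hard'
  Word 8: 'wolf'
  Word 9: 'strange'
  Word 10: 'green'
  Word 11: 'bird'
  Word 12: 'closed'
  Word 13: 'dark'
Total words: 13

13


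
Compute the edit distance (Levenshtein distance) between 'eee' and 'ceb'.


Building DP table for s1='eee' (len 3) and s2='ceb' (len 3):
       c  e  b
    0  1  2  3
  e 1  1  1  2
  e 2  2  1  2
  e 3  3  2  2
Edit distance = dp[3][3] = 2

2


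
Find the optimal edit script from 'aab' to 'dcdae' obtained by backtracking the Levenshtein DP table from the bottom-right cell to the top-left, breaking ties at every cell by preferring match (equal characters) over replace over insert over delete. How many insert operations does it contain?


Edit distance = 4. Backtracking from cell (3, 5) with preference match > replace > insert > delete,
then listing the resulting alignment 'aab' -> 'dcdae' left to right:
  Step 1: insert 'd' [insertion #1]
  Step 2: insert 'c' [insertion #2]
  Step 3: replace a->d
  Step 4: keep 'a'
  Step 5: replace b->e
Total insertions: 2

2


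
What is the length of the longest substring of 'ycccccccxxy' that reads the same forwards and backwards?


Scanning 'ycccccccxxy' for palindromic substrings.
Substring at positions 1-7: 'ccccccc'.
Check: reverse('ccccccc') = 'ccccccc' -> palindrome confirmed.
Neighbouring characters ('y' / 'x') break symmetry, so it cannot extend further.
No longer palindromic substring exists; longest length = 7

7


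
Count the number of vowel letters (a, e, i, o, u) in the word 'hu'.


Scanning each character of 'hu':
  Position 1: 'h' -> consonant (running count: 0)
  Position 2: 'u' -> vowel (running count: 1)
Total vowels: 1

1


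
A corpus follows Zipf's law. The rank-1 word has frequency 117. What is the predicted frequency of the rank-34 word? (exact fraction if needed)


Zipf's law: freq(rank) = f1 / rank
f1 = 117, rank = 34
freq = 117 / 34
GCD(117, 34) = 1
Simplified: 117/34

117/34


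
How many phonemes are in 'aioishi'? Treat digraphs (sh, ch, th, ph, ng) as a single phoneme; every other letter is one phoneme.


Parsing 'aioishi' greedily, digraphs first:
  'a' -> vowel phoneme (phonemes so far: 1)
  'i' -> vowel phoneme (phonemes so far: 2)
  'o' -> vowel phoneme (phonemes so far: 3)
  'i' -> vowel phoneme (phonemes so far: 4)
  'sh' -> digraph (1 consonant phoneme) (phonemes so far: 5)
  'i' -> vowel phoneme (phonemes so far: 6)
Total phonemes: 6

6


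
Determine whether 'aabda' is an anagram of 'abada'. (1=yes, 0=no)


Sort characters of 'aabda': 'aaabd'
Sort characters of 'abada': 'aaabd'
Sorted forms match -> they ARE anagrams
Result: 1

1


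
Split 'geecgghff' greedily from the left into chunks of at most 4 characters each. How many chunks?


'geecgghff' has 9 characters.
Chunking with max size 4:
  Chunk 1: 'geec' (positions 0-3)
  Chunk 2: 'gghf' (positions 4-7)
  Chunk 3: 'f' (positions 8-8)
Total chunks: ceil(9 / 4) = 3

3


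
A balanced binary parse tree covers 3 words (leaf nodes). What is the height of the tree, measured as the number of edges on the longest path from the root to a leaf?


In a balanced binary tree with n leaves the deepest leaf is ceil(log2(n)) edges below the root.
log2(3) = 1.5850
ceil(1.5850) = 2
height (edges) = 2

2


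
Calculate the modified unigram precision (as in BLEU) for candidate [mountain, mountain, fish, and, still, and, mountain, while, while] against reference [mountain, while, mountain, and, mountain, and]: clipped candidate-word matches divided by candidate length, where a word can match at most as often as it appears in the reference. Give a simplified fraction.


Reference word counts: {'and': 2, 'mountain': 3, 'while': 1}
Checking each candidate word (with clipping):
  'mountain' -> in reference (ref count 3, used 1/3) -> match (matches: 1)
  'mountain' -> in reference (ref count 3, used 2/3) -> match (matches: 2)
  'fish' -> not in reference -> no match (matches: 2)
  'and' -> in reference (ref count 2, used 1/2) -> match (matches: 3)
  'still' -> not in reference -> no match (matches: 3)
  'and' -> in reference (ref count 2, used 2/2) -> match (matches: 4)
  'mountain' -> in reference (ref count 3, used 3/3) -> match (matches: 5)
  'while' -> in reference (ref count 1, used 1/1) -> match (matches: 6)
  'while' -> ref count 1 already used up (1/1) -> clipped, no match (matches: 6)
Clipped matches: 6, Candidate length: 9
Precision = 6/9 = 2/3

2/3


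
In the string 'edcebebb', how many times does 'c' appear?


Scanning 'edcebebb' for 'c':
  Position 2: 'c' -> MATCH (count: 1)
Total occurrences of 'c': 1

1


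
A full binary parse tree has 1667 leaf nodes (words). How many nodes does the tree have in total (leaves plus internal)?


Leaf nodes (terminals): 1667
Internal nodes = n - 1 = 1667 - 1 = 1666
Total = leaves + internal = 1667 + 1666 = 3333

3333


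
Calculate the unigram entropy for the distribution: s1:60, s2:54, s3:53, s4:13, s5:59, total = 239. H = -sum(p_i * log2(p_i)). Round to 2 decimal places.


Computing entropy H = -sum(p_i * log2(p_i)):
  s1: p = 60/239 = 0.2510, -p*log2(p) = 0.5006
  s2: p = 54/239 = 0.2259, -p*log2(p) = 0.4849
  s3: p = 53/239 = 0.2218, -p*log2(p) = 0.4819
  s4: p = 13/239 = 0.0544, -p*log2(p) = 0.2285
  s5: p = 59/239 = 0.2469, -p*log2(p) = 0.4982
H = sum of terms = 2.1941
Rounded to 2 decimals: 2.19

2.19


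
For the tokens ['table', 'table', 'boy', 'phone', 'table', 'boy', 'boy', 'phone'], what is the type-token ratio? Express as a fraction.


Tokens: 8
Unique types: ('boy', 'phone', 'table') = 3
TTR = 3/8
Already in lowest terms.

3/8


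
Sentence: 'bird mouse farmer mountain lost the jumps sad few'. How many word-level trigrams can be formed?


Word trigrams from [9] words:
  Trigram 1: (bird mouse farmer)
  Trigram 2: (mouse farmer mountain)
  Trigram 3: (farmer mountain lost)
  Trigram 4: (mountain lost the)
  Trigram 5: (lost the jumps)
  Trigram 6: (the jumps sad)
  Trigram 7: (jumps sad few)
Total word trigrams: 9 - 2 = 7

7


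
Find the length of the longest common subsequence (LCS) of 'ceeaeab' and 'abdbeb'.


DP table for LCS of 'ceeaeab' and 'abdbeb':
       a  b  d  b  e  b
    0  0  0  0  0  0  0
  c 0  0  0  0  0  0  0
  e 0  0  0  0  0  1  1
  e 0  0  0  0  0  1  1
  a 0  1  1  1  1  1  1
  e 0  1  1  1  1  2  2
  a 0  1  1  1  1  2  2
  b 0  1  2  2  2  2  3
LCS: 'aeb'
LCS length = 3

3


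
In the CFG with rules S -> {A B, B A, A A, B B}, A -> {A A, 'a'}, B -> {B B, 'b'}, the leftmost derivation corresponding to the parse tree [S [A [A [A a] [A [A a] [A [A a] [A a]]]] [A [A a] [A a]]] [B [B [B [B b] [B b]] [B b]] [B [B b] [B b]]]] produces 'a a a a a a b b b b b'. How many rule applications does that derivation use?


Every bracketed nonterminal node [X ...] in the tree is produced by exactly one rule application.
Reading the tree off as a leftmost derivation:
  Step 1: S  =>  A B   (applied S -> A B)
  Step 2: A B  =>  A A B   (applied A -> A A)
  Step 3: A A B  =>  A A A B   (applied A -> A A)
  Step 4: A A A B  =>  a A A B   (applied A -> a)
  Step 5: a A A B  =>  a A A A B   (applied A -> A A)
  Step 6: a A A A B  =>  a a A A B   (applied A -> a)
  Step 7: a a A A B  =>  a a A A A B   (applied A -> A A)
  Step 8: a a A A A B  =>  a a a A A B   (applied A -> a)
  Step 9: a a a A A B  =>  a a a a A B   (applied A -> a)
  Step 10: a a a a A B  =>  a a a a A A B   (applied A -> A A)
  Step 11: a a a a A A B  =>  a a a a a A B   (applied A -> a)
  Step 12: a a a a a A B  =>  a a a a a a B   (applied A -> a)
  Step 13: a a a a a a B  =>  a a a a a a B B   (applied B -> B B)
  Step 14: a a a a a a B B  =>  a a a a a a B B B   (applied B -> B B)
  Step 15: a a a a a a B B B  =>  a a a a a a B B B B   (applied B -> B B)
  Step 16: a a a a a a B B B B  =>  a a a a a a b B B B   (applied B -> b)
  Step 17: a a a a a a b B B B  =>  a a a a a a b b B B   (applied B -> b)
  Step 18: a a a a a a b b B B  =>  a a a a a a b b b B   (applied B -> b)
  Step 19: a a a a a a b b b B  =>  a a a a a a b b b B B   (applied B -> B B)
  Step 20: a a a a a a b b b B B  =>  a a a a a a b b b b B   (applied B -> b)
  Step 21: a a a a a a b b b b B  =>  a a a a a a b b b b b   (applied B -> b)
Final yield: a a a a a a b b b b b
Total rewrite steps: 21

21


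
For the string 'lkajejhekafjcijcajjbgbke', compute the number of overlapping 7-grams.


String 'lkajejhekafjcijcajjbgbke' has length L = 24.
Number of overlapping n-grams = L - n + 1
Substituting: 24 - 7 + 1 = 18

18


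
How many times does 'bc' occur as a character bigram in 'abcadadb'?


Scanning 'abcadadb' for bigram 'bc':
  Position 0: 'ab' -> no
  Position 1: 'bc' -> MATCH
  Position 2: 'ca' -> no
  Position 3: 'ad' -> no
  Position 4: 'da' -> no
  Position 5: 'ad' -> no
  Position 6: 'db' -> no
Total matches: 1

1


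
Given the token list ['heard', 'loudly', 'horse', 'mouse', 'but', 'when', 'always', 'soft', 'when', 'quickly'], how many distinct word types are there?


Listing all tokens and tracking unique types:
  Token 1: 'heard' -> NEW (unique so far: 1)
  Token 2: 'loudly' -> NEW (unique so far: 2)
  Token 3: 'horse' -> NEW (unique so far: 3)
  Token 4: 'mouse' -> NEW (unique so far: 4)
  Token 5: 'but' -> NEW (unique so far: 5)
  Token 6: 'when' -> NEW (unique so far: 6)
  Token 7: 'always' -> NEW (unique so far: 7)
  Token 8: 'soft' -> NEW (unique so far: 8)
  Token 9: 'when' -> duplicate (unique so far: 8)
  Token 10: 'quickly' -> NEW (unique so far: 9)
Unique types: ('always', 'but', 'heard', 'horse', 'loudly', 'mouse', 'quickly', 'soft', 'when')
Vocabulary size: 9

9


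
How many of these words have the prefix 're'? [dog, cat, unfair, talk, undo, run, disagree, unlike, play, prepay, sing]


Checking each word for prefix 're':
  'dog' -> no (count: 0)
  'cat' -> no (count: 0)
  'unfair' -> no (count: 0)
  'talk' -> no (count: 0)
  'undo' -> no (count: 0)
  'run' -> no (count: 0)
  'disagree' -> no (count: 0)
  'unlike' -> no (count: 0)
  'play' -> no (count: 0)
  'prepay' -> no (count: 0)
  'sing' -> no (count: 0)
Total with prefix 're': 0

0


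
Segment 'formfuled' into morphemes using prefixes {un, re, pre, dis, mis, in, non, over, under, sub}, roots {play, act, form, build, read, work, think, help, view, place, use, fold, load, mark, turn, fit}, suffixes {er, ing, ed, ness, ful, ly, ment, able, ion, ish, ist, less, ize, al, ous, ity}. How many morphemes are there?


Segmenting 'formfuled' against the inventory:
  'form' -> root (morpheme 1)
  'ful' -> suffix (morpheme 2)
  'ed' -> suffix (morpheme 3)
Total morphemes: 3

3


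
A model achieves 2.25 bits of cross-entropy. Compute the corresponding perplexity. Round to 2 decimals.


Perplexity formula: PP = 2^H
H = 2.25
PP = 2^2.25
Decompose: 2^2.25 = 2^2 * 2^0.25
2^2 = 4, 2^0.25 ~ 1.1892071
PP ~ 4 * 1.1892071 = 4.7568284
Rounded to 2 decimals: 4.76

4.76


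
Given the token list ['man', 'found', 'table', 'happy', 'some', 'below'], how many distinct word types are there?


Listing all tokens and tracking unique types:
  Token 1: 'man' -> NEW (unique so far: 1)
  Token 2: 'found' -> NEW (unique so far: 2)
  Token 3: 'table' -> NEW (unique so far: 3)
  Token 4: 'happy' -> NEW (unique so far: 4)
  Token 5: 'some' -> NEW (unique so far: 5)
  Token 6: 'below' -> NEW (unique so far: 6)
Unique types: ('below', 'found', 'happy', 'man', 'some', 'table')
Vocabulary size: 6

6


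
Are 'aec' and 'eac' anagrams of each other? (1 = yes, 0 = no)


Sort characters of 'aec': 'ace'
Sort characters of 'eac': 'ace'
Sorted forms match -> they ARE anagrams
Result: 1

1


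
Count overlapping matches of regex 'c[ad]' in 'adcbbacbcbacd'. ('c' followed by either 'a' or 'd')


Pattern: c[ad] means 'c' followed by either 'a' or 'd'.
Scanning 'adcbbacbcbacd' position-by-position:
  Pos 0: window 'ad' -> no
  Pos 1: window 'dc' -> no
  Pos 2: window 'cb' -> no
  Pos 3: window 'bb' -> no
  Pos 4: window 'ba' -> no
  Pos 5: window 'ac' -> no
  Pos 6: window 'cb' -> no
  Pos 7: window 'bc' -> no
  Pos 8: window 'cb' -> no
  Pos 9: window 'ba' -> no
  Pos 10: window 'ac' -> no
  Pos 11: window 'cd' -> MATCH
  Pos 12: window 'd' -> no
Total matches: 1

1


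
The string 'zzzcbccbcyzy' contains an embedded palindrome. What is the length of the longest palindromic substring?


Scanning 'zzzcbccbcyzy' for palindromic substrings.
Substring at positions 3-8: 'cbccbc'.
Check: reverse('cbccbc') = 'cbccbc' -> palindrome confirmed.
Neighbouring characters ('z' / 'y') break symmetry, so it cannot extend further.
No longer palindromic substring exists; longest length = 6

6


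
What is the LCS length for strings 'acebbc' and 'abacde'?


DP table for LCS of 'acebbc' and 'abacde':
       a  b  a  c  d  e
    0  0  0  0  0  0  0
  a 0  1  1  1  1  1  1
  c 0  1  1  1  2  2  2
  e 0  1  1  1  2  2  3
  b 0  1  2  2  2  2  3
  b 0  1  2  2  2  2  3
  c 0  1  2  2  3  3  3
LCS: 'ace'
LCS length = 3

3


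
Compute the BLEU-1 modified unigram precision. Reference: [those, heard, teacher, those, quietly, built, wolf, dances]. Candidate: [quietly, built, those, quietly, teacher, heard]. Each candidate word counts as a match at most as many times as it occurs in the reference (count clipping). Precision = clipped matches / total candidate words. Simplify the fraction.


Reference word counts: {'built': 1, 'dances': 1, 'heard': 1, 'quietly': 1, 'teacher': 1, 'those': 2, 'wolf': 1}
Checking each candidate word (with clipping):
  'quietly' -> in reference (ref count 1, used 1/1) -> match (matches: 1)
  'built' -> in reference (ref count 1, used 1/1) -> match (matches: 2)
  'those' -> in reference (ref count 2, used 1/2) -> match (matches: 3)
  'quietly' -> ref count 1 already used up (1/1) -> clipped, no match (matches: 3)
  'teacher' -> in reference (ref count 1, used 1/1) -> match (matches: 4)
  'heard' -> in reference (ref count 1, used 1/1) -> match (matches: 5)
Clipped matches: 5, Candidate length: 6
Precision = 5/6

5/6


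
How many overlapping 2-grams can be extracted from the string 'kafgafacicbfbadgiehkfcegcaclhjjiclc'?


String 'kafgafacicbfbadgiehkfcegcaclhjjiclc' has length L = 35.
Number of overlapping n-grams = L - n + 1
Substituting: 35 - 2 + 1 = 34

34


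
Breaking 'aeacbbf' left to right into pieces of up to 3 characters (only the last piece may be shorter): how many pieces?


'aeacbbf' has 7 characters.
Chunking with max size 3:
  Chunk 1: 'aea' (positions 0-2)
  Chunk 2: 'cbb' (positions 3-5)
  Chunk 3: 'f' (positions 6-6)
Total chunks: ceil(7 / 3) = 3

3


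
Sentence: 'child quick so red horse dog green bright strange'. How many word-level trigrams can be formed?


Word trigrams from [9] words:
  Trigram 1: (child quick so)
  Trigram 2: (quick so red)
  Trigram 3: (so red horse)
  Trigram 4: (red horse dog)
  Trigram 5: (horse dog green)
  Trigram 6: (dog green bright)
  Trigram 7: (green bright strange)
Total word trigrams: 9 - 2 = 7

7


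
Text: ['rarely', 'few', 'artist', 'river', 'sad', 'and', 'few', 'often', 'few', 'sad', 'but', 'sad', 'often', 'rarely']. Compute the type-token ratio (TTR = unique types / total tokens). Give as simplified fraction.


Tokens: 14
Unique types: ('and', 'artist', 'but', 'few', 'often', 'rarely', 'river', 'sad') = 8
TTR = 8/14
Simplify: divide both by 2 -> 4/7
TTR = 4/7

4/7
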